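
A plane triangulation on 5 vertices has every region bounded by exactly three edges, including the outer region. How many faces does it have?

6

In a plane triangulation 3F = 2E and V − E + F = 2, so F = 2V − 4 = 2·5 − 4 = 6.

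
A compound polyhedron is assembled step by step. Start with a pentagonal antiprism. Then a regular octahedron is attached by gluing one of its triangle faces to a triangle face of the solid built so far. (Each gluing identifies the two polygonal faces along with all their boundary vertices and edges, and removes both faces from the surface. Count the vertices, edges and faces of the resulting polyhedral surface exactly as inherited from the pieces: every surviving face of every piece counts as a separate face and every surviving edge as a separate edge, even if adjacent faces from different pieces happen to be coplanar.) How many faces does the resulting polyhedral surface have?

A pentagonal antiprism: V=10, E=20, F=12.
Attach a regular octahedron (V=6, E=12, F=8) along a 3-gon: merge 3 vertices and 3 edges, delete both glued faces → V=13, E=29, F=18.
Check: V − E + F = 13 − 29 + 18 = 2.

18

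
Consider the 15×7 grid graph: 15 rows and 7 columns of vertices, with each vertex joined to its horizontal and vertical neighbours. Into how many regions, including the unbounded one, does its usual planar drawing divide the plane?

The grid has V = 15·7 = 105 vertices and E = 15·6 + 7·14 = 188 edges.
F = 2 − V + E = 2 − 105 + 188 = 85.

85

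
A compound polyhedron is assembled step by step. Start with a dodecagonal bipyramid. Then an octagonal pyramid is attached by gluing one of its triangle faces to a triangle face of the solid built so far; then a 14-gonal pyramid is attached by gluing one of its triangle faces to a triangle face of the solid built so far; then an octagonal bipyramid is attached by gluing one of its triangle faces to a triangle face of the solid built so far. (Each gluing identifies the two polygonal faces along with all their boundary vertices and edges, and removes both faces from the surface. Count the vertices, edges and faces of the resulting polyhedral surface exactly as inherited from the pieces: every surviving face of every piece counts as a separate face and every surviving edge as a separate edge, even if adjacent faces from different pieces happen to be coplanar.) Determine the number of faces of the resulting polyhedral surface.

A dodecagonal bipyramid: V=14, E=36, F=24.
Attach an octagonal pyramid (V=9, E=16, F=9) along a 3-gon: merge 3 vertices and 3 edges, delete both glued faces → V=20, E=49, F=31.
Attach a 14-gonal pyramid (V=15, E=28, F=15) along a 3-gon: merge 3 vertices and 3 edges, delete both glued faces → V=32, E=74, F=44.
Attach an octagonal bipyramid (V=10, E=24, F=16) along a 3-gon: merge 3 vertices and 3 edges, delete both glued faces → V=39, E=95, F=58.
Check: V − E + F = 39 − 95 + 58 = 2.

58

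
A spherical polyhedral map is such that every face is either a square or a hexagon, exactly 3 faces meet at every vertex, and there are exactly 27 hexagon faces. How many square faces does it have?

Let x be the number of squares; then F = 27 + x.
Edge–face incidences: 2E = 6·27 + 4·x = 162 + 4x.
Every vertex has degree 3, so 3V = 2E.
Euler: V − E + F = 2 ⇒ (2E)/3 − E + (27 + x) = 2.
Multiply by 6: 2·(2E) − 3·(2E) + 6·(27 + x) = 12, i.e. 162 + 6x − (162 + 4x) = 12.
Collecting terms: 2x = 12, so x = 6.
Then 2E = 162 + 4·6 = 186, so E = 93, V = 2E/3 = 62, F = 27 + 6 = 33.

6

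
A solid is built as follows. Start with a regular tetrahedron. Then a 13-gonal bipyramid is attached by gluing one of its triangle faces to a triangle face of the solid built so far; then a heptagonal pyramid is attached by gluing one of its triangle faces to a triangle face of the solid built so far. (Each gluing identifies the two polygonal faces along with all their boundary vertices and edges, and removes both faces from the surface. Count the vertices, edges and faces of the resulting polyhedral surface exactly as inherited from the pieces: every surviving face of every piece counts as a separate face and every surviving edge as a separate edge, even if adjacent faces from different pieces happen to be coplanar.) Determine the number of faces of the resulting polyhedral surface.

A regular tetrahedron: V=4, E=6, F=4.
Attach a 13-gonal bipyramid (V=15, E=39, F=26) along a 3-gon: merge 3 vertices and 3 edges, delete both glued faces → V=16, E=42, F=28.
Attach a heptagonal pyramid (V=8, E=14, F=8) along a 3-gon: merge 3 vertices and 3 edges, delete both glued faces → V=21, E=53, F=34.
Check: V − E + F = 21 − 53 + 34 = 2.

34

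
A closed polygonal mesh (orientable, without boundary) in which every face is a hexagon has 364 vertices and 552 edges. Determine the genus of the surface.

Every face is a hexagon and each edge borders two faces, so 6F = 2·552, giving F = 184.
χ = V − E + F = 364 − 552 + 184 = -4.
For a closed orientable surface χ = 2 − 2g, so g = (2 − (-4))/2 = 3.

3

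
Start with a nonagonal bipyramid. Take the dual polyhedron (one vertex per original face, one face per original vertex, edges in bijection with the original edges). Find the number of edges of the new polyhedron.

The base solid has V = 11, E = 27, F = 18.
The dual swaps V and F and preserves E: V′ = F = 18, E′ = E = 27, F′ = V = 11.

27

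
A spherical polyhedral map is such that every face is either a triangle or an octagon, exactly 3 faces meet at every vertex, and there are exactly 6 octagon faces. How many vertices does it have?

24

Let x be the number of triangles; then F = 6 + x.
Edge–face incidences: 2E = 8·6 + 3·x = 48 + 3x.
Every vertex has degree 3, so 3V = 2E.
Euler: V − E + F = 2 ⇒ (2E)/3 − E + (6 + x) = 2.
Multiply by 6: 2·(2E) − 3·(2E) + 6·(6 + x) = 12, i.e. 36 + 6x − (48 + 3x) = 12.
Collecting terms: 3x − 12 = 12, so 3x = 24, so x = 8.
Then 2E = 48 + 3·8 = 72, so E = 36, V = 2E/3 = 24, F = 6 + 8 = 14.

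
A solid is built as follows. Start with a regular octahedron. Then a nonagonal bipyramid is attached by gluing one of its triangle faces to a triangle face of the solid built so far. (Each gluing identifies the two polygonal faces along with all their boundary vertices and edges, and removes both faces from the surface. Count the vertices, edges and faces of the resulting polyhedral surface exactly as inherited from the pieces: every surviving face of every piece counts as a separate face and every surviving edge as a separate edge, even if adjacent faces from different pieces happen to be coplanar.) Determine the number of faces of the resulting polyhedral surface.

24

A regular octahedron: V=6, E=12, F=8.
Attach a nonagonal bipyramid (V=11, E=27, F=18) along a 3-gon: merge 3 vertices and 3 edges, delete both glued faces → V=14, E=36, F=24.
Check: V − E + F = 14 − 36 + 24 = 2.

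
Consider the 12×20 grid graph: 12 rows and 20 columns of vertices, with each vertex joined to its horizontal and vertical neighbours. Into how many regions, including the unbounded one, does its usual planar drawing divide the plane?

The grid has V = 12·20 = 240 vertices and E = 12·19 + 20·11 = 448 edges.
F = 2 − V + E = 2 − 240 + 448 = 210.

210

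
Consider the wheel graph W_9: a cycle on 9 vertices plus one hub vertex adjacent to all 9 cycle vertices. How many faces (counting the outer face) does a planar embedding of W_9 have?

W_9 has V = 9 + 1 = 10 vertices and E = 2·9 = 18 edges.
By Euler's formula F = 2 − V + E = 2 − 10 + 18 = 10.

10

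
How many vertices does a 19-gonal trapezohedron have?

40

The n-trapezohedron (dual of the n-antiprism) has V = 2·19 + 2 = 40, E = 4·19 = 76, F = 2·19 = 38.
Check: V − E + F = 40 − 76 + 38 = 2.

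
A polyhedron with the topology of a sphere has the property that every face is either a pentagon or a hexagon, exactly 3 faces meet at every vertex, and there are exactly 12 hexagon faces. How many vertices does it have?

Let x be the number of pentagons; then F = 12 + x.
Edge–face incidences: 2E = 6·12 + 5·x = 72 + 5x.
Every vertex has degree 3, so 3V = 2E.
Euler: V − E + F = 2 ⇒ (2E)/3 − E + (12 + x) = 2.
Multiply by 6: 2·(2E) − 3·(2E) + 6·(12 + x) = 12, i.e. 72 + 6x − (72 + 5x) = 12.
Collecting terms: x = 12.
Then 2E = 72 + 5·12 = 132, so E = 66, V = 2E/3 = 44, F = 12 + 12 = 24.

44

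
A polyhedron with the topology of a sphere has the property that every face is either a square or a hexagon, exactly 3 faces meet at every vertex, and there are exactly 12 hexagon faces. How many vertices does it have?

Let x be the number of squares; then F = 12 + x.
Edge–face incidences: 2E = 6·12 + 4·x = 72 + 4x.
Every vertex has degree 3, so 3V = 2E.
Euler: V − E + F = 2 ⇒ (2E)/3 − E + (12 + x) = 2.
Multiply by 6: 2·(2E) − 3·(2E) + 6·(12 + x) = 12, i.e. 72 + 6x − (72 + 4x) = 12.
Collecting terms: 2x = 12, so x = 6.
Then 2E = 72 + 4·6 = 96, so E = 48, V = 2E/3 = 32, F = 12 + 6 = 18.

32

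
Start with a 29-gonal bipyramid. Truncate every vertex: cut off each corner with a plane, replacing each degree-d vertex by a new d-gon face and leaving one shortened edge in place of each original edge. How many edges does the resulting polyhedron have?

261

The base solid has V = 31, E = 87, F = 58.
Truncation replaces each original edge-end by a new vertex, so V′ = 2E = 174.
Each original edge survives, and each old vertex of degree d contributes d new edges; summing degrees gives Σd = 2E, so E′ = E + 2E = 3E = 261.
Each original face survives and each original vertex becomes one new face: F′ = F + V = 89.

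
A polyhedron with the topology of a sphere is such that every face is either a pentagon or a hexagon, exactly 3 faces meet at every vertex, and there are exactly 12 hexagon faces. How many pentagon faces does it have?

12

Let x be the number of pentagons; then F = 12 + x.
Edge–face incidences: 2E = 6·12 + 5·x = 72 + 5x.
Every vertex has degree 3, so 3V = 2E.
Euler: V − E + F = 2 ⇒ (2E)/3 − E + (12 + x) = 2.
Multiply by 6: 2·(2E) − 3·(2E) + 6·(12 + x) = 12, i.e. 72 + 6x − (72 + 5x) = 12.
Collecting terms: x = 12.
Then 2E = 72 + 5·12 = 132, so E = 66, V = 2E/3 = 44, F = 12 + 12 = 24.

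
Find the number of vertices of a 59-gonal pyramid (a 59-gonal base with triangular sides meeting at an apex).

A pyramid on an n-gon base has one n-gon and n triangles: V = 59 + 1 = 60, E = 2·59 = 118, F = 59 + 1 = 60.

60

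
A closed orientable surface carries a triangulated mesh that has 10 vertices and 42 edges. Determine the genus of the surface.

3

Every face is a triangle and each edge borders two faces, so 3F = 2·42, giving F = 28.
χ = V − E + F = 10 − 42 + 28 = -4.
For a closed orientable surface χ = 2 − 2g, so g = (2 − (-4))/2 = 3.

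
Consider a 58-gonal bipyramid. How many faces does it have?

116

A bipyramid over an n-gon has 2n triangular faces and n + 2 vertices: V = 58 + 2 = 60, E = 3·58 = 174, F = 2·58 = 116.
Check: V − E + F = 60 − 174 + 116 = 2.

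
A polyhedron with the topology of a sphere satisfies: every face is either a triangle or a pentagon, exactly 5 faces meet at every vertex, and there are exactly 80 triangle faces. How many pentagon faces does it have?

Let x be the number of pentagons; then F = 80 + x.
Edge–face incidences: 2E = 3·80 + 5·x = 240 + 5x.
Every vertex has degree 5, so 5V = 2E.
Euler: V − E + F = 2 ⇒ (2E)/5 − E + (80 + x) = 2.
Multiply by 10: 2·(2E) − 5·(2E) + 10·(80 + x) = 20, i.e. 800 + 10x − 3·(240 + 5x) = 20.
Collecting terms: −5x + 80 = 20, so −5x = −60, so x = 12.
Then 2E = 240 + 5·12 = 300, so E = 150, V = 2E/5 = 60, F = 80 + 12 = 92.

12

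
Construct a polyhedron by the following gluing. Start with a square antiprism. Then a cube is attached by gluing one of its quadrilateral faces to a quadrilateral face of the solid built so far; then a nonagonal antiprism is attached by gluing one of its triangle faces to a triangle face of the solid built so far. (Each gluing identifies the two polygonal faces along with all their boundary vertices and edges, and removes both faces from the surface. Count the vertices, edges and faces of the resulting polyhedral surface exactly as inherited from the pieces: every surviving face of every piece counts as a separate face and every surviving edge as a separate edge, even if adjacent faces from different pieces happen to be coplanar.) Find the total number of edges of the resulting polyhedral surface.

57

A square antiprism: V=8, E=16, F=10.
Attach a cube (V=8, E=12, F=6) along a 4-gon: merge 4 vertices and 4 edges, delete both glued faces → V=12, E=24, F=14.
Attach a nonagonal antiprism (V=18, E=36, F=20) along a 3-gon: merge 3 vertices and 3 edges, delete both glued faces → V=27, E=57, F=32.
Check: V − E + F = 27 − 57 + 32 = 2.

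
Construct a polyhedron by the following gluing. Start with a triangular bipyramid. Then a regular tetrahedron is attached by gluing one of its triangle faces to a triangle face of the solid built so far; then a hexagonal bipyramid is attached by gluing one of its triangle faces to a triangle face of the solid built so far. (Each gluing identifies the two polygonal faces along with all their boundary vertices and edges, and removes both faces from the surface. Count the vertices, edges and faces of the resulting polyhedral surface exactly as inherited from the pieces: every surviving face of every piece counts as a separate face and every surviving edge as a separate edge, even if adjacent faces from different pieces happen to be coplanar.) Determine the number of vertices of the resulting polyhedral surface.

A triangular bipyramid: V=5, E=9, F=6.
Attach a regular tetrahedron (V=4, E=6, F=4) along a 3-gon: merge 3 vertices and 3 edges, delete both glued faces → V=6, E=12, F=8.
Attach a hexagonal bipyramid (V=8, E=18, F=12) along a 3-gon: merge 3 vertices and 3 edges, delete both glued faces → V=11, E=27, F=18.
Check: V − E + F = 11 − 27 + 18 = 2.

11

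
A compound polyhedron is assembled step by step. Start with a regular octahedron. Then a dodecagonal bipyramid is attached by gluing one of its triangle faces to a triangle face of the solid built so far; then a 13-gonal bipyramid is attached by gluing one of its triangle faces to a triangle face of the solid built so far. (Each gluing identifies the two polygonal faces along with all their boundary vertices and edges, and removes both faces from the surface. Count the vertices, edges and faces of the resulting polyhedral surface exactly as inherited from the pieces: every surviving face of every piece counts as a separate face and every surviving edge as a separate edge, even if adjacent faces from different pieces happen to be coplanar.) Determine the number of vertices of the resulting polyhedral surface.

A regular octahedron: V=6, E=12, F=8.
Attach a dodecagonal bipyramid (V=14, E=36, F=24) along a 3-gon: merge 3 vertices and 3 edges, delete both glued faces → V=17, E=45, F=30.
Attach a 13-gonal bipyramid (V=15, E=39, F=26) along a 3-gon: merge 3 vertices and 3 edges, delete both glued faces → V=29, E=81, F=54.
Check: V − E + F = 29 − 81 + 54 = 2.

29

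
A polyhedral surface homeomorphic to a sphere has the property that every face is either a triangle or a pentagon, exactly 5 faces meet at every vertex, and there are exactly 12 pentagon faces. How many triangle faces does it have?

80

Let x be the number of triangles; then F = 12 + x.
Edge–face incidences: 2E = 5·12 + 3·x = 60 + 3x.
Every vertex has degree 5, so 5V = 2E.
Euler: V − E + F = 2 ⇒ (2E)/5 − E + (12 + x) = 2.
Multiply by 10: 2·(2E) − 5·(2E) + 10·(12 + x) = 20, i.e. 120 + 10x − 3·(60 + 3x) = 20.
Collecting terms: x − 60 = 20, so x = 80.
Then 2E = 60 + 3·80 = 300, so E = 150, V = 2E/5 = 60, F = 12 + 80 = 92.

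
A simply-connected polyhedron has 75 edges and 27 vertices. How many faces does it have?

Here V − E + F = 2.
F = 2 − V + E = 2 − 27 + 75 = 50.

50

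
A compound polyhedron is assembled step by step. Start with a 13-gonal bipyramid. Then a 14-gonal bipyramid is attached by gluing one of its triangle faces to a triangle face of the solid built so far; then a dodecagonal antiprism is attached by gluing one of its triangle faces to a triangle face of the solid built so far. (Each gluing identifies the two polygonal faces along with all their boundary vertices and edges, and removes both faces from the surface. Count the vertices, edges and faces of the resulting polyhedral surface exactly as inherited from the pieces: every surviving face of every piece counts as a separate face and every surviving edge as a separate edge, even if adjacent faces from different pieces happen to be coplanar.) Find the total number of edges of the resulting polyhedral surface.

A 13-gonal bipyramid: V=15, E=39, F=26.
Attach a 14-gonal bipyramid (V=16, E=42, F=28) along a 3-gon: merge 3 vertices and 3 edges, delete both glued faces → V=28, E=78, F=52.
Attach a dodecagonal antiprism (V=24, E=48, F=26) along a 3-gon: merge 3 vertices and 3 edges, delete both glued faces → V=49, E=123, F=76.
Check: V − E + F = 49 − 123 + 76 = 2.

123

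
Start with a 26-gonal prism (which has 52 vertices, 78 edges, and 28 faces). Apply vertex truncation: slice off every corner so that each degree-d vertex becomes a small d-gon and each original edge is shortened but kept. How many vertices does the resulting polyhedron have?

Truncation replaces each original edge-end by a new vertex, so V′ = 2E = 156.
Each original edge survives, and each old vertex of degree d contributes d new edges; summing degrees gives Σd = 2E, so E′ = E + 2E = 3E = 234.
Each original face survives and each original vertex becomes one new face: F′ = F + V = 80.

156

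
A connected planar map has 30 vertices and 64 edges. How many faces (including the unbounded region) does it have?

Euler's formula for a connected plane graph: V − E + F = 2, so F = 2 − 30 + 64 = 36.

36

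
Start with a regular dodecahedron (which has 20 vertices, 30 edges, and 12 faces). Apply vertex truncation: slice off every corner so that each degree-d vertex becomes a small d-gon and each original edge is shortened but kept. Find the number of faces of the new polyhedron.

Truncation replaces each original edge-end by a new vertex, so V′ = 2E = 60.
Each original edge survives, and each old vertex of degree d contributes d new edges; summing degrees gives Σd = 2E, so E′ = E + 2E = 3E = 90.
Each original face survives and each original vertex becomes one new face: F′ = F + V = 32.

32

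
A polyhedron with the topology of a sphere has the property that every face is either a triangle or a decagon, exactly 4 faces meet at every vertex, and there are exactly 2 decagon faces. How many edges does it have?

40

Let x be the number of triangles; then F = 2 + x.
Edge–face incidences: 2E = 10·2 + 3·x = 20 + 3x.
Every vertex has degree 4, so 4V = 2E.
Euler: V − E + F = 2 ⇒ (2E)/4 − E + (2 + x) = 2.
Multiply by 8: 2·(2E) − 4·(2E) + 8·(2 + x) = 16, i.e. 16 + 8x − 2·(20 + 3x) = 16.
Collecting terms: 2x − 24 = 16, so 2x = 40, so x = 20.
Then 2E = 20 + 3·20 = 80, so E = 40, V = 2E/4 = 20, F = 2 + 20 = 22.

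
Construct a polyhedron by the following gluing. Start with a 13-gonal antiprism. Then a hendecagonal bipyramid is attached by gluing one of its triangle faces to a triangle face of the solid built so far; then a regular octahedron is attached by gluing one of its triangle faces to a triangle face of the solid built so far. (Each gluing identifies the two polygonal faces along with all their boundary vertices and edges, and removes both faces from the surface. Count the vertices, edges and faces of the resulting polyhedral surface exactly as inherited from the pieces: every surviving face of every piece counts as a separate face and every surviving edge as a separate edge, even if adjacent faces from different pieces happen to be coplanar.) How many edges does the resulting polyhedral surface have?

A 13-gonal antiprism: V=26, E=52, F=28.
Attach a hendecagonal bipyramid (V=13, E=33, F=22) along a 3-gon: merge 3 vertices and 3 edges, delete both glued faces → V=36, E=82, F=48.
Attach a regular octahedron (V=6, E=12, F=8) along a 3-gon: merge 3 vertices and 3 edges, delete both glued faces → V=39, E=91, F=54.
Check: V − E + F = 39 − 91 + 54 = 2.

91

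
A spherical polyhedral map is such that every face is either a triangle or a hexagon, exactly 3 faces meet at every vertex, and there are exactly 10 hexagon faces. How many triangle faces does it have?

Let x be the number of triangles; then F = 10 + x.
Edge–face incidences: 2E = 6·10 + 3·x = 60 + 3x.
Every vertex has degree 3, so 3V = 2E.
Euler: V − E + F = 2 ⇒ (2E)/3 − E + (10 + x) = 2.
Multiply by 6: 2·(2E) − 3·(2E) + 6·(10 + x) = 12, i.e. 60 + 6x − (60 + 3x) = 12.
Collecting terms: 3x = 12, so x = 4.
Then 2E = 60 + 3·4 = 72, so E = 36, V = 2E/3 = 24, F = 10 + 4 = 14.

4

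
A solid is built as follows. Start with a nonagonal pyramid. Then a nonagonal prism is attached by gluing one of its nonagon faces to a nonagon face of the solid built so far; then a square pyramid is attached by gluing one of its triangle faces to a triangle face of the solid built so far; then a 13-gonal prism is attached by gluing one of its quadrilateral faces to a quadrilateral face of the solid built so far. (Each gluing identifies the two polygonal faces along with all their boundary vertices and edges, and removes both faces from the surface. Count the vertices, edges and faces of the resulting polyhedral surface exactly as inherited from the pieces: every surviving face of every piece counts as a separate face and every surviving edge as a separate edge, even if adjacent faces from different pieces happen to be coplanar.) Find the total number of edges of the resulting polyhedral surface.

A nonagonal pyramid: V=10, E=18, F=10.
Attach a nonagonal prism (V=18, E=27, F=11) along a 9-gon: merge 9 vertices and 9 edges, delete both glued faces → V=19, E=36, F=19.
Attach a square pyramid (V=5, E=8, F=5) along a 3-gon: merge 3 vertices and 3 edges, delete both glued faces → V=21, E=41, F=22.
Attach a 13-gonal prism (V=26, E=39, F=15) along a 4-gon: merge 4 vertices and 4 edges, delete both glued faces → V=43, E=76, F=35.
Check: V − E + F = 43 − 76 + 35 = 2.

76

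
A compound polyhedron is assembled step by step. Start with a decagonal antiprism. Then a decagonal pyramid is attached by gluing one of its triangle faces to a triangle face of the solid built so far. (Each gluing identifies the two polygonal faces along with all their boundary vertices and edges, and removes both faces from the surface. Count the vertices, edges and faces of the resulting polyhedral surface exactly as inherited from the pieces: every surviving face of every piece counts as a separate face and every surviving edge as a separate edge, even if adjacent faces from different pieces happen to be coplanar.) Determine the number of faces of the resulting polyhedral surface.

A decagonal antiprism: V=20, E=40, F=22.
Attach a decagonal pyramid (V=11, E=20, F=11) along a 3-gon: merge 3 vertices and 3 edges, delete both glued faces → V=28, E=57, F=31.
Check: V − E + F = 28 − 57 + 31 = 2.

31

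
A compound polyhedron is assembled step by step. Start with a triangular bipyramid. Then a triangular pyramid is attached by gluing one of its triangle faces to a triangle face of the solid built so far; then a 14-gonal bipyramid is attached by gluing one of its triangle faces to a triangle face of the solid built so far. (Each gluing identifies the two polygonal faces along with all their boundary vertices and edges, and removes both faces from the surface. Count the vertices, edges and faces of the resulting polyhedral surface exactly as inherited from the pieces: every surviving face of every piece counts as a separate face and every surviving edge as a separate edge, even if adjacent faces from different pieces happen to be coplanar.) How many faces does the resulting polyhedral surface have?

34

A triangular bipyramid: V=5, E=9, F=6.
Attach a triangular pyramid (V=4, E=6, F=4) along a 3-gon: merge 3 vertices and 3 edges, delete both glued faces → V=6, E=12, F=8.
Attach a 14-gonal bipyramid (V=16, E=42, F=28) along a 3-gon: merge 3 vertices and 3 edges, delete both glued faces → V=19, E=51, F=34.
Check: V − E + F = 19 − 51 + 34 = 2.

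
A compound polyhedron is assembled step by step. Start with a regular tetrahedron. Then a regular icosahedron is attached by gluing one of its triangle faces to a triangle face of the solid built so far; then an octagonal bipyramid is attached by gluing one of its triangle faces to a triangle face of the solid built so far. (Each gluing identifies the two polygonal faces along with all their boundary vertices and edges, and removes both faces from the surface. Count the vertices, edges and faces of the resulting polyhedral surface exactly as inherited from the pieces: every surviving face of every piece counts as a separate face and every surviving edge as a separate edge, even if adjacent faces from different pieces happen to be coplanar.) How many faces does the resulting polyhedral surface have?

A regular tetrahedron: V=4, E=6, F=4.
Attach a regular icosahedron (V=12, E=30, F=20) along a 3-gon: merge 3 vertices and 3 edges, delete both glued faces → V=13, E=33, F=22.
Attach an octagonal bipyramid (V=10, E=24, F=16) along a 3-gon: merge 3 vertices and 3 edges, delete both glued faces → V=20, E=54, F=36.
Check: V − E + F = 20 − 54 + 36 = 2.

36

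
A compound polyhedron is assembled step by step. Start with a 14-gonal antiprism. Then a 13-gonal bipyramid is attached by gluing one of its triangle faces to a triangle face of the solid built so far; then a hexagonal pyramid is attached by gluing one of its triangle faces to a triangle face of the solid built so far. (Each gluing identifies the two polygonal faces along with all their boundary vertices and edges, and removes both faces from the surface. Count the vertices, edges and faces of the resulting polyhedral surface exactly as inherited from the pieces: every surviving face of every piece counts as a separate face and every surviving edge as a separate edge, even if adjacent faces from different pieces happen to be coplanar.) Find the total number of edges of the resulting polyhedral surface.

101

A 14-gonal antiprism: V=28, E=56, F=30.
Attach a 13-gonal bipyramid (V=15, E=39, F=26) along a 3-gon: merge 3 vertices and 3 edges, delete both glued faces → V=40, E=92, F=54.
Attach a hexagonal pyramid (V=7, E=12, F=7) along a 3-gon: merge 3 vertices and 3 edges, delete both glued faces → V=44, E=101, F=59.
Check: V − E + F = 44 − 101 + 59 = 2.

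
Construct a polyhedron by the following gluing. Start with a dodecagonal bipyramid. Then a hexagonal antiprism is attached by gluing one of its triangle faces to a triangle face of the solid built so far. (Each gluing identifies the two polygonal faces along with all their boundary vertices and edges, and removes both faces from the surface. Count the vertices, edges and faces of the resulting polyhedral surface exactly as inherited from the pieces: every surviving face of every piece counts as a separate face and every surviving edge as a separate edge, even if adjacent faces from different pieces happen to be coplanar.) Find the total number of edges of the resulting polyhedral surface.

57

A dodecagonal bipyramid: V=14, E=36, F=24.
Attach a hexagonal antiprism (V=12, E=24, F=14) along a 3-gon: merge 3 vertices and 3 edges, delete both glued faces → V=23, E=57, F=36.
Check: V − E + F = 23 − 57 + 36 = 2.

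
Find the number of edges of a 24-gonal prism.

A prism on an n-gon has two n-gon bases and n rectangular sides: V = 2·24 = 48, E = 3·24 = 72, F = 24 + 2 = 26.
Check: V − E + F = 48 − 72 + 26 = 2.

72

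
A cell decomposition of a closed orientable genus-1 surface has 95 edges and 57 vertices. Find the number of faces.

38

For a closed orientable surface of genus 1, χ = 2 − 2·1 = 0.
F = 0 − V + E = 0 − 57 + 95 = 38.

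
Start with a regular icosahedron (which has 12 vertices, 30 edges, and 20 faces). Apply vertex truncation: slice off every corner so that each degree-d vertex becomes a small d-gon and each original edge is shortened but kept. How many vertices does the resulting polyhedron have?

Truncation replaces each original edge-end by a new vertex, so V′ = 2E = 60.
Each original edge survives, and each old vertex of degree d contributes d new edges; summing degrees gives Σd = 2E, so E′ = E + 2E = 3E = 90.
Each original face survives and each original vertex becomes one new face: F′ = F + V = 32.

60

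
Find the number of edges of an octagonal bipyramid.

A bipyramid over an n-gon has 2n triangular faces and n + 2 vertices: V = 8 + 2 = 10, E = 3·8 = 24, F = 2·8 = 16.

24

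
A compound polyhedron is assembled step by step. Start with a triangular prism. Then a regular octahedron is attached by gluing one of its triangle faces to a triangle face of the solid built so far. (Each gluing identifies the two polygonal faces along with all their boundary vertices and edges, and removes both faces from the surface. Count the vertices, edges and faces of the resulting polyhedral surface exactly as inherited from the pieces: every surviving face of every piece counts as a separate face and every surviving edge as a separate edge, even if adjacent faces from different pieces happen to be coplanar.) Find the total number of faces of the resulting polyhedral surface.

A triangular prism: V=6, E=9, F=5.
Attach a regular octahedron (V=6, E=12, F=8) along a 3-gon: merge 3 vertices and 3 edges, delete both glued faces → V=9, E=18, F=11.
Check: V − E + F = 9 − 18 + 11 = 2.

11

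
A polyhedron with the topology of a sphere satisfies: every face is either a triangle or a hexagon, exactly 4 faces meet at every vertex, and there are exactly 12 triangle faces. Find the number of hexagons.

Let x be the number of hexagons; then F = 12 + x.
Edge–face incidences: 2E = 3·12 + 6·x = 36 + 6x.
Every vertex has degree 4, so 4V = 2E.
Euler: V − E + F = 2 ⇒ (2E)/4 − E + (12 + x) = 2.
Multiply by 8: 2·(2E) − 4·(2E) + 8·(12 + x) = 16, i.e. 96 + 8x − 2·(36 + 6x) = 16.
Collecting terms: −4x + 24 = 16, so −4x = −8, so x = 2.
Then 2E = 36 + 6·2 = 48, so E = 24, V = 2E/4 = 12, F = 12 + 2 = 14.

2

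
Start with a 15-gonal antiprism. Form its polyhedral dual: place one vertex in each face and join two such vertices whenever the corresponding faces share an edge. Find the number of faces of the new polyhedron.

The base solid has V = 30, E = 60, F = 32.
The dual swaps V and F and preserves E: V′ = F = 32, E′ = E = 60, F′ = V = 30.

30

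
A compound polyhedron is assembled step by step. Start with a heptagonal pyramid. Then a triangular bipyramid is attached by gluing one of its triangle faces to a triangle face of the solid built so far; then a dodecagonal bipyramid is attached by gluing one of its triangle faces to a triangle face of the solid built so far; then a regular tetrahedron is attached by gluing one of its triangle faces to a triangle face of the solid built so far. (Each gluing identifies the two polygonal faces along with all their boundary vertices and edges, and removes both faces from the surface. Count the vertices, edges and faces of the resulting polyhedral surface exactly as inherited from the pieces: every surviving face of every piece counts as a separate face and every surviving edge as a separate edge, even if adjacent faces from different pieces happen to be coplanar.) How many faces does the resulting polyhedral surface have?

A heptagonal pyramid: V=8, E=14, F=8.
Attach a triangular bipyramid (V=5, E=9, F=6) along a 3-gon: merge 3 vertices and 3 edges, delete both glued faces → V=10, E=20, F=12.
Attach a dodecagonal bipyramid (V=14, E=36, F=24) along a 3-gon: merge 3 vertices and 3 edges, delete both glued faces → V=21, E=53, F=34.
Attach a regular tetrahedron (V=4, E=6, F=4) along a 3-gon: merge 3 vertices and 3 edges, delete both glued faces → V=22, E=56, F=36.
Check: V − E + F = 22 − 56 + 36 = 2.

36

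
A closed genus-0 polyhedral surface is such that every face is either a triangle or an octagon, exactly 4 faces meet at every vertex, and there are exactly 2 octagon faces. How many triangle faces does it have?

16

Let x be the number of triangles; then F = 2 + x.
Edge–face incidences: 2E = 8·2 + 3·x = 16 + 3x.
Every vertex has degree 4, so 4V = 2E.
Euler: V − E + F = 2 ⇒ (2E)/4 − E + (2 + x) = 2.
Multiply by 8: 2·(2E) − 4·(2E) + 8·(2 + x) = 16, i.e. 16 + 8x − 2·(16 + 3x) = 16.
Collecting terms: 2x − 16 = 16, so 2x = 32, so x = 16.
Then 2E = 16 + 3·16 = 64, so E = 32, V = 2E/4 = 16, F = 2 + 16 = 18.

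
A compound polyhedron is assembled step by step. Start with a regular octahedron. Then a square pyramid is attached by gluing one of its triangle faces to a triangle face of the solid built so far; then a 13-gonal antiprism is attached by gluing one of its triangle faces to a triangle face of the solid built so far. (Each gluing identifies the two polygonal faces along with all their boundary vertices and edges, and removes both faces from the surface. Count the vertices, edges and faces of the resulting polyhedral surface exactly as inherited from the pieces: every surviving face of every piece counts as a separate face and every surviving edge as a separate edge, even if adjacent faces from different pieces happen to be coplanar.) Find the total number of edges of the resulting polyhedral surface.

A regular octahedron: V=6, E=12, F=8.
Attach a square pyramid (V=5, E=8, F=5) along a 3-gon: merge 3 vertices and 3 edges, delete both glued faces → V=8, E=17, F=11.
Attach a 13-gonal antiprism (V=26, E=52, F=28) along a 3-gon: merge 3 vertices and 3 edges, delete both glued faces → V=31, E=66, F=37.
Check: V − E + F = 31 − 66 + 37 = 2.

66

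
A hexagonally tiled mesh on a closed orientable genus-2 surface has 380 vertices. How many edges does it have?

χ = 2 − 2·2 = -2, and every face is a hexagon so 6F = 2E.
V − E + F = -2 with E = 6F/2 gives 380 − (6/2 − 1)·F = -2, so F = 191 and E = 573.

573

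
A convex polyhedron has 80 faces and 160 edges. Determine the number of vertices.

Here V − E + F = 2.
V = 2 + E − F = 2 + 160 − 80 = 82.

82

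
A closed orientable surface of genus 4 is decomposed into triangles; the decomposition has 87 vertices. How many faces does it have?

186

χ = 2 − 2·4 = -6, and every face is a triangle so 3F = 2E.
V − E + F = -6 with E = 3F/2 gives 87 − (3/2 − 1)·F = -6, so F = 186 and E = 279.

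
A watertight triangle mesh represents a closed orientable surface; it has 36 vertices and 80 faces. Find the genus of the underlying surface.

Every face is a triangle, so 2E = 3·80 = 240, giving E = 120.
χ = V − E + F = 36 − 120 + 80 = -4.
For a closed orientable surface χ = 2 − 2g, so g = (2 − (-4))/2 = 3.

3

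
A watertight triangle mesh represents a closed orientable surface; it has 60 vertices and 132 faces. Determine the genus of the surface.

Every face is a triangle, so 2E = 3·132 = 396, giving E = 198.
χ = V − E + F = 60 − 198 + 132 = -6.
For a closed orientable surface χ = 2 − 2g, so g = (2 − (-6))/2 = 4.

4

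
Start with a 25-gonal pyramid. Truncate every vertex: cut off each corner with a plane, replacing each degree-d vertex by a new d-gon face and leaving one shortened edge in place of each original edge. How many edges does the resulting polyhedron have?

The base solid has V = 26, E = 50, F = 26.
Truncation replaces each original edge-end by a new vertex, so V′ = 2E = 100.
Each original edge survives, and each old vertex of degree d contributes d new edges; summing degrees gives Σd = 2E, so E′ = E + 2E = 3E = 150.
Each original face survives and each original vertex becomes one new face: F′ = F + V = 52.

150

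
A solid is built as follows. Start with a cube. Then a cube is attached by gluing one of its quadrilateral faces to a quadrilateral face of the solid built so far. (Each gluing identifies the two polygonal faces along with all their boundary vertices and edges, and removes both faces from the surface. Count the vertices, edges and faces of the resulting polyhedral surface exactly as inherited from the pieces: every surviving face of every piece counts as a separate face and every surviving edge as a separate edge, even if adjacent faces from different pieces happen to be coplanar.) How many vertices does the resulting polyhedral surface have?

A cube: V=8, E=12, F=6.
Attach a cube (V=8, E=12, F=6) along a 4-gon: merge 4 vertices and 4 edges, delete both glued faces → V=12, E=20, F=10.
Check: V − E + F = 12 − 20 + 10 = 2.

12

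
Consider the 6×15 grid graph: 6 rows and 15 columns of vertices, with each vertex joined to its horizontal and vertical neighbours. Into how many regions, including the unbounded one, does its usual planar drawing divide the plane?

71

The grid has V = 6·15 = 90 vertices and E = 6·14 + 15·5 = 159 edges.
F = 2 − V + E = 2 − 90 + 159 = 71.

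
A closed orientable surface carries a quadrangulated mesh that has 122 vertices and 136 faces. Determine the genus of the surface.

8

Every face is a square, so 2E = 4·136 = 544, giving E = 272.
χ = V − E + F = 122 − 272 + 136 = -14.
For a closed orientable surface χ = 2 − 2g, so g = (2 − (-14))/2 = 8.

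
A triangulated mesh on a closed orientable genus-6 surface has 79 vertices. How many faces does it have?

χ = 2 − 2·6 = -10, and every face is a triangle so 3F = 2E.
V − E + F = -10 with E = 3F/2 gives 79 − (3/2 − 1)·F = -10, so F = 178 and E = 267.

178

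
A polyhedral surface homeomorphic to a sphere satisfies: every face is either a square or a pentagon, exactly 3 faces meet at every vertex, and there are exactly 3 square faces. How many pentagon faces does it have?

Let x be the number of pentagons; then F = 3 + x.
Edge–face incidences: 2E = 4·3 + 5·x = 12 + 5x.
Every vertex has degree 3, so 3V = 2E.
Euler: V − E + F = 2 ⇒ (2E)/3 − E + (3 + x) = 2.
Multiply by 6: 2·(2E) − 3·(2E) + 6·(3 + x) = 12, i.e. 18 + 6x − (12 + 5x) = 12.
Collecting terms: x + 6 = 12, so x = 6.
Then 2E = 12 + 5·6 = 42, so E = 21, V = 2E/3 = 14, F = 3 + 6 = 9.

6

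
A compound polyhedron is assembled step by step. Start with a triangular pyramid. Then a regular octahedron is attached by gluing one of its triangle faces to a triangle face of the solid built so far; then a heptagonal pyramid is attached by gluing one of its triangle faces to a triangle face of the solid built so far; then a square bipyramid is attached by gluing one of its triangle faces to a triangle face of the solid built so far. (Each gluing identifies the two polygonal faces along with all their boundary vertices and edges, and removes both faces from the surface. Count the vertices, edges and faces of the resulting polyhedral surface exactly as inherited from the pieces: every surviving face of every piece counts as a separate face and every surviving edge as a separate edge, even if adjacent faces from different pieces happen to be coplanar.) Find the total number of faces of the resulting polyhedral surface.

A triangular pyramid: V=4, E=6, F=4.
Attach a regular octahedron (V=6, E=12, F=8) along a 3-gon: merge 3 vertices and 3 edges, delete both glued faces → V=7, E=15, F=10.
Attach a heptagonal pyramid (V=8, E=14, F=8) along a 3-gon: merge 3 vertices and 3 edges, delete both glued faces → V=12, E=26, F=16.
Attach a square bipyramid (V=6, E=12, F=8) along a 3-gon: merge 3 vertices and 3 edges, delete both glued faces → V=15, E=35, F=22.
Check: V − E + F = 15 − 35 + 22 = 2.

22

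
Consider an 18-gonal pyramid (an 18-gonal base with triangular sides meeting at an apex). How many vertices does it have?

19

A pyramid on an n-gon base has one n-gon and n triangles: V = 18 + 1 = 19, E = 2·18 = 36, F = 18 + 1 = 19.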